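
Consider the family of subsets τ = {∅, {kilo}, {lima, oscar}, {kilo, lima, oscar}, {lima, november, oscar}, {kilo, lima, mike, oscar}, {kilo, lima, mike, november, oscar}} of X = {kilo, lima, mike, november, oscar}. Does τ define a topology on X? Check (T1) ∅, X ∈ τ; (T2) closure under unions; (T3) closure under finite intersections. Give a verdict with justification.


τ is NOT a topology on X.

Axiom (T1): ∅ ∈ τ? Yes; X ∈ τ? Yes.
Axiom (T2/T3): check pairwise unions and intersections of members of τ.
Counterexample for (T2): {kilo} ∪ {lima, november, oscar} = {kilo, lima, november, oscar} ∉ τ. Therefore τ is NOT a topology.


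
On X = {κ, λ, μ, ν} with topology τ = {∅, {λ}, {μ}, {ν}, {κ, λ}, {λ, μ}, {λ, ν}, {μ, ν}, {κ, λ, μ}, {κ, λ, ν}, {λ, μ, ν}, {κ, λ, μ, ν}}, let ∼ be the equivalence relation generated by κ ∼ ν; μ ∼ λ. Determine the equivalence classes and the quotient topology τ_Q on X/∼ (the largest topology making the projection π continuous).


X/∼ = {[κ=ν], [λ=μ]}; |τ_Q| = 3.

Equivalence classes: [κ=ν], [λ=μ].
Quotient map π: X → X/∼ sends κ ↦ [κ=ν], λ ↦ [λ=μ], μ ↦ [λ=μ], ν ↦ [κ=ν].
For each subset V ⊆ X/∼, compute π^{-1}(V) ⊆ X and check whether π^{-1}(V) ∈ τ. V is open in τ_Q iff π^{-1}(V) ∈ τ.
  V = {}: π^{-1}(V) = ∅ ∈ τ ✓.
  V = {[κ=ν]}: π^{-1}(V) = {κ, ν} ∉ τ ✗.
  V = {[λ=μ]}: π^{-1}(V) = {λ, μ} ∈ τ ✓.
  V = {[κ=ν], [λ=μ]}: π^{-1}(V) = {κ, λ, μ, ν} ∈ τ ✓.
Open sets in the quotient: τ_Q = {{}, {[λ=μ]}, {[κ=ν], [λ=μ]}} (3 elements).


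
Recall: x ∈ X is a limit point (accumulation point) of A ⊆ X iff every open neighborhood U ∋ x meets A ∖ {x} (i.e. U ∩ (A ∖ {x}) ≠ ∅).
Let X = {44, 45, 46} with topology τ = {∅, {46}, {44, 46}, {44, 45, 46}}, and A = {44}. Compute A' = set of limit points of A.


A' = {45}

For each x ∈ X, list the open sets U ∈ τ with x ∈ U, then check whether U ∩ (A ∖ {x}) ≠ ∅ for every such U.
  x = 44: open {44, 46} ∋ x has {44, 46} ∩ (A ∖ {44}) = ∅, so x is NOT a limit point.
  x = 45: opens ∋ x are {44, 45, 46}; each meets A ∖ {45}, so x IS a limit point.
  x = 46: open {46} ∋ x has {46} ∩ (A ∖ {46}) = ∅, so x is NOT a limit point.
Collecting: A' = {45}.


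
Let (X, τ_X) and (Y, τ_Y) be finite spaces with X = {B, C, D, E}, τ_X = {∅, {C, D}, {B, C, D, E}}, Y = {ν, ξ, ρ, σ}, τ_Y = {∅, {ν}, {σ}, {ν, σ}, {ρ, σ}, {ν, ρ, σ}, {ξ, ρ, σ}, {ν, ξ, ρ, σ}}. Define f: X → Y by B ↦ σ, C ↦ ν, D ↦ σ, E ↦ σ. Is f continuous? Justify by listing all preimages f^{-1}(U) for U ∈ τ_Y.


f is NOT continuous.

Compute f^{-1}(U) for each U ∈ τ_Y:
  U = ∅: f^{-1}(U) = ∅ ∈ τ_X ✓.
  U = {ν}: f^{-1}(U) = {C} ∉ τ_X ✗.
  U = {σ}: f^{-1}(U) = {B, D, E} ∉ τ_X ✗.
  U = {ν, σ}: f^{-1}(U) = {B, C, D, E} ∈ τ_X ✓.
  U = {ρ, σ}: f^{-1}(U) = {B, D, E} ∉ τ_X ✗.
  U = {ν, ρ, σ}: f^{-1}(U) = {B, C, D, E} ∈ τ_X ✓.
  U = {ξ, ρ, σ}: f^{-1}(U) = {B, D, E} ∉ τ_X ✗.
  U = {ν, ξ, ρ, σ}: f^{-1}(U) = {B, C, D, E} ∈ τ_X ✓.
Found U = {ν} with f^{-1}(U) = {C} not in τ_X. Therefore f is NOT continuous.


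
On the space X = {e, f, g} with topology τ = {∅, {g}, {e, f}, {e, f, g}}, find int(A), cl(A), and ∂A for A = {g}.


int(A) = {g}, cl(A) = {g}, ∂A = ∅.

Closed sets in (X, τ) are complements of opens:
  closed(X, τ) = {∅, {g}, {e, f}, {e, f, g}}.
int(A) = ⋃ {U ∈ τ : U ⊆ A}. Opens contained in A: ∅, {g}.
Taking the union of these: int(A) = {g}.
cl(A) = ⋂ {C closed : A ⊆ C}. Closed sets containing A: {g}, {e, f, g}.
Intersecting these: cl(A) = {g}.
∂A = cl(A) ∖ int(A) = {g} ∖ {g} = ∅.


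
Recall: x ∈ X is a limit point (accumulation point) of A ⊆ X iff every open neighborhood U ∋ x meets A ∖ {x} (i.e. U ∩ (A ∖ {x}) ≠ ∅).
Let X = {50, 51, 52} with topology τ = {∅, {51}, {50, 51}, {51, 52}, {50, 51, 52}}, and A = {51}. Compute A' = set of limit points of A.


A' = {50, 52}

For each x ∈ X, list the open sets U ∈ τ with x ∈ U, then check whether U ∩ (A ∖ {x}) ≠ ∅ for every such U.
  x = 50: opens ∋ x are {50, 51}, {50, 51, 52}; each meets A ∖ {50}, so x IS a limit point.
  x = 51: open {51} ∋ x has {51} ∩ (A ∖ {51}) = ∅, so x is NOT a limit point.
  x = 52: opens ∋ x are {51, 52}, {50, 51, 52}; each meets A ∖ {52}, so x IS a limit point.
Collecting: A' = {50, 52}.


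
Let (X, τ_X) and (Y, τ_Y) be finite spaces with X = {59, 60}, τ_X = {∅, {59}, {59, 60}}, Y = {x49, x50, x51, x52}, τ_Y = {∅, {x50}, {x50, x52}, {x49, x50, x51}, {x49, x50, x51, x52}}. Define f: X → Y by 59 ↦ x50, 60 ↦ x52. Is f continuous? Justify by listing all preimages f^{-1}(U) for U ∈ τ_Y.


f IS continuous.

Compute f^{-1}(U) for each U ∈ τ_Y:
  U = ∅: f^{-1}(U) = ∅ ∈ τ_X ✓.
  U = {x50}: f^{-1}(U) = {59} ∈ τ_X ✓.
  U = {x50, x52}: f^{-1}(U) = {59, 60} ∈ τ_X ✓.
  U = {x49, x50, x51}: f^{-1}(U) = {59} ∈ τ_X ✓.
  U = {x49, x50, x51, x52}: f^{-1}(U) = {59, 60} ∈ τ_X ✓.
Every preimage lies in τ_X, so f IS continuous.


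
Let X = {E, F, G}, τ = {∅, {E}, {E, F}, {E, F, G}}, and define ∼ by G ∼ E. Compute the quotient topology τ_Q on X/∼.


X/∼ = {[E=G], [F]}; |τ_Q| = 2.

Equivalence classes: [E=G], [F].
Quotient map π: X → X/∼ sends E ↦ [E=G], F ↦ [F], G ↦ [E=G].
For each subset V ⊆ X/∼, compute π^{-1}(V) ⊆ X and check whether π^{-1}(V) ∈ τ. V is open in τ_Q iff π^{-1}(V) ∈ τ.
  V = {}: π^{-1}(V) = ∅ ∈ τ ✓.
  V = {[E=G]}: π^{-1}(V) = {E, G} ∉ τ ✗.
  V = {[F]}: π^{-1}(V) = {F} ∉ τ ✗.
  V = {[E=G], [F]}: π^{-1}(V) = {E, F, G} ∈ τ ✓.
Open sets in the quotient: τ_Q = {{}, {[E=G], [F]}} (2 elements).


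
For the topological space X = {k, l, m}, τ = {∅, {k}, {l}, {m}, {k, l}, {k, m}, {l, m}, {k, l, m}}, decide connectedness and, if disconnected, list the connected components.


(X, τ) is disconnected; components = [{k}, {l}, {m}].

Find clopen sets (U ∈ τ with X ∖ U ∈ τ):
  U = ∅, X ∖ U = {k, l, m} — both open, so U is clopen.
  U = {k}, X ∖ U = {l, m} — both open, so U is clopen.
  U = {l}, X ∖ U = {k, m} — both open, so U is clopen.
  U = {m}, X ∖ U = {k, l} — both open, so U is clopen.
  U = {k, l}, X ∖ U = {m} — both open, so U is clopen.
  U = {k, m}, X ∖ U = {l} — both open, so U is clopen.
  U = {l, m}, X ∖ U = {k} — both open, so U is clopen.
  U = {k, l, m}, X ∖ U = ∅ — both open, so U is clopen.
Nontrivial clopen(s) exist: e.g. {l}. So (X, τ) is disconnected.
Compute connected components by grouping points that agree on all clopens:
  component: {k}
  component: {l}
  component: {m}


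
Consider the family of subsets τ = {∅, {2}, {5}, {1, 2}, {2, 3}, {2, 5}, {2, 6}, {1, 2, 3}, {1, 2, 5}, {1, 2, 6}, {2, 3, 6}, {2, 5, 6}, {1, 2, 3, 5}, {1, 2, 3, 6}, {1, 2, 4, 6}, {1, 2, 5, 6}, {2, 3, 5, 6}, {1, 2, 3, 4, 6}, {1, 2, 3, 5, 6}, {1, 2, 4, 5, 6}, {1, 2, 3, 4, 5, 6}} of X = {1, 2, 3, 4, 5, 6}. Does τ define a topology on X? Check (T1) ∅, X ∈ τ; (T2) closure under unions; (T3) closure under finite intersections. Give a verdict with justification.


τ is NOT a topology on X.

Axiom (T1): ∅ ∈ τ? Yes; X ∈ τ? Yes.
Axiom (T2/T3): check pairwise unions and intersections of members of τ.
Counterexample for (T2): {5} ∪ {2, 3} = {2, 3, 5} ∉ τ. Therefore τ is NOT a topology.


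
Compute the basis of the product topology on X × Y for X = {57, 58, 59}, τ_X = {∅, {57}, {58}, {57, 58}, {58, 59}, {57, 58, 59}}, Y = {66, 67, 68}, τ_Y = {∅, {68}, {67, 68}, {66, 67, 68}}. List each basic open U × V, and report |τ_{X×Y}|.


Basis B = {∅ × ∅, {57} × {68}, {58} × {68}, {57} × {67, 68}, {57, 58} × {68}, {58} × {67, 68}, {58, 59} × {68}, {57} × {66, 67, 68}, {57, 58, 59} × {68}, {58} × {66, 67, 68}, {57, 58} × {67, 68}, {58, 59} × {67, 68}, {57, 58} × {66, 67, 68}, {57, 58, 59} × {67, 68}, {58, 59} × {66, 67, 68}, {57, 58, 59} × {66, 67, 68}}; |τ_{X×Y}| = 40.

Enumerate products U × V with U ∈ τ_X, V ∈ τ_Y (deduplicated):
  ∅ × ∅ = {} (∅)
  {57} × {68} = {(57,68)}
  {58} × {68} = {(58,68)}
  {57} × {67, 68} = {(57,67), (57,68)}
  {57, 58} × {68} = {(57,68), (58,68)}
  {58} × {67, 68} = {(58,67), (58,68)}
  {58, 59} × {68} = {(58,68), (59,68)}
  {57} × {66, 67, 68} = {(57,66), (57,67), (57,68)}
  {57, 58, 59} × {68} = {(57,68), (58,68), (59,68)}
  {58} × {66, 67, 68} = {(58,66), (58,67), (58,68)}
  {57, 58} × {67, 68} = {(57,67), (57,68), (58,67), (58,68)}
  {58, 59} × {67, 68} = {(58,67), (58,68), (59,67), (59,68)}
  {57, 58} × {66, 67, 68} = {(57,66), (57,67), (57,68), (58,66), (58,67), (58,68)}
  {57, 58, 59} × {67, 68} = {(57,67), (57,68), (58,67), (58,68), (59,67), (59,68)}
  {58, 59} × {66, 67, 68} = {(58,66), (58,67), (58,68), (59,66), (59,67), (59,68)}
  {57, 58, 59} × {66, 67, 68} = {(57,66), (57,67), (57,68), (58,66), (58,67), (58,68), (59,66), (59,67), (59,68)}
These 16 distinct sets form the basis B.
Close under arbitrary unions to get τ_{X×Y}; counting gives |τ_{X×Y}| = 40.


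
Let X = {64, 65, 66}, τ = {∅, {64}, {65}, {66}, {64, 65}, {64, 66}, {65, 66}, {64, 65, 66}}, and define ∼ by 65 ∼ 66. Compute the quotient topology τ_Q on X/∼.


X/∼ = {[64], [65=66]}; |τ_Q| = 4.

Equivalence classes: [64], [65=66].
Quotient map π: X → X/∼ sends 64 ↦ [64], 65 ↦ [65=66], 66 ↦ [65=66].
For each subset V ⊆ X/∼, compute π^{-1}(V) ⊆ X and check whether π^{-1}(V) ∈ τ. V is open in τ_Q iff π^{-1}(V) ∈ τ.
  V = {}: π^{-1}(V) = ∅ ∈ τ ✓.
  V = {[64]}: π^{-1}(V) = {64} ∈ τ ✓.
  V = {[65=66]}: π^{-1}(V) = {65, 66} ∈ τ ✓.
  V = {[64], [65=66]}: π^{-1}(V) = {64, 65, 66} ∈ τ ✓.
Open sets in the quotient: τ_Q = {{}, {[64]}, {[65=66]}, {[64], [65=66]}} (4 elements).


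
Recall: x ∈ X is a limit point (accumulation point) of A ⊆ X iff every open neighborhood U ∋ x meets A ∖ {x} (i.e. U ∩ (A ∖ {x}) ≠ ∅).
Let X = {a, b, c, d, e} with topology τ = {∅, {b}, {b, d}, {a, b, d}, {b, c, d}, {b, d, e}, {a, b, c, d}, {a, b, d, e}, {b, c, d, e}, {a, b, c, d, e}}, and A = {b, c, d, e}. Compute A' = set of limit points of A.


A' = {a, c, d, e}

For each x ∈ X, list the open sets U ∈ τ with x ∈ U, then check whether U ∩ (A ∖ {x}) ≠ ∅ for every such U.
  x = a: opens ∋ x are {a, b, d}, {a, b, c, d}, {a, b, d, e}, {a, b, c, d, e}; each meets A ∖ {a}, so x IS a limit point.
  x = b: open {b} ∋ x has {b} ∩ (A ∖ {b}) = ∅, so x is NOT a limit point.
  x = c: opens ∋ x are {b, c, d}, {a, b, c, d}, {b, c, d, e}, {a, b, c, d, e}; each meets A ∖ {c}, so x IS a limit point.
  x = d: opens ∋ x are {b, d}, {a, b, d}, {b, c, d}, {b, d, e}, {a, b, c, d}, {a, b, d, e}, {b, c, d, e}, {a, b, c, d, e}; each meets A ∖ {d}, so x IS a limit point.
  x = e: opens ∋ x are {b, d, e}, {a, b, d, e}, {b, c, d, e}, {a, b, c, d, e}; each meets A ∖ {e}, so x IS a limit point.
Collecting: A' = {a, c, d, e}.


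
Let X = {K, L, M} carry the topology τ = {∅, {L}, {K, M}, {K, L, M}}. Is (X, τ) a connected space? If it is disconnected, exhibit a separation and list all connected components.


(X, τ) is disconnected; components = [{L}, {K, M}].

Find clopen sets (U ∈ τ with X ∖ U ∈ τ):
  U = ∅, X ∖ U = {K, L, M} — both open, so U is clopen.
  U = {L}, X ∖ U = {K, M} — both open, so U is clopen.
  U = {K, M}, X ∖ U = {L} — both open, so U is clopen.
  U = {K, L, M}, X ∖ U = ∅ — both open, so U is clopen.
Nontrivial clopen(s) exist: e.g. {K, M}. So (X, τ) is disconnected.
Compute connected components by grouping points that agree on all clopens:
  component: {L}
  component: {K, M}


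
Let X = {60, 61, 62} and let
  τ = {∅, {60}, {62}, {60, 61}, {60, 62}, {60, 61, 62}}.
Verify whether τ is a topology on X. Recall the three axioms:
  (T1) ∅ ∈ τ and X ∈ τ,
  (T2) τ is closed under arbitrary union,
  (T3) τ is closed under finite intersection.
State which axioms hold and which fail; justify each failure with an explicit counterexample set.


τ IS a topology on X.

Axiom (T1): ∅ ∈ τ? Yes; X ∈ τ? Yes.
Axiom (T2/T3): check pairwise unions and intersections of members of τ.
All pairwise intersections and unions checked — each lies in τ. Therefore τ satisfies (T1), (T2), (T3): it IS a topology on X.


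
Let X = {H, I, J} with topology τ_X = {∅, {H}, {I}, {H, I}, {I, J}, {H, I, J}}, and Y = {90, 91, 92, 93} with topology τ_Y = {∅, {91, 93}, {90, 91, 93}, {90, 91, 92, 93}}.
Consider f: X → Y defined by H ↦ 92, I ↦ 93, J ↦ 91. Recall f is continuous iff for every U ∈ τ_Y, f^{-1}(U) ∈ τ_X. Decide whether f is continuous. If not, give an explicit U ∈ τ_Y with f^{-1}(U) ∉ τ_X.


f IS continuous.

Compute f^{-1}(U) for each U ∈ τ_Y:
  U = ∅: f^{-1}(U) = ∅ ∈ τ_X ✓.
  U = {91, 93}: f^{-1}(U) = {I, J} ∈ τ_X ✓.
  U = {90, 91, 93}: f^{-1}(U) = {I, J} ∈ τ_X ✓.
  U = {90, 91, 92, 93}: f^{-1}(U) = {H, I, J} ∈ τ_X ✓.
Every preimage lies in τ_X, so f IS continuous.


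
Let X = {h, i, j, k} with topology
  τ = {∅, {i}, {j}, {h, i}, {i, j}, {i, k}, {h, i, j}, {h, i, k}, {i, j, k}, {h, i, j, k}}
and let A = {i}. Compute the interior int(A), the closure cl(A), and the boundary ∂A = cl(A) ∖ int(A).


int(A) = {i}, cl(A) = {h, i, k}, ∂A = {h, k}.

Closed sets in (X, τ) are complements of opens:
  closed(X, τ) = {∅, {h}, {j}, {k}, {h, j}, {h, k}, {j, k}, {h, i, k}, {h, j, k}, {h, i, j, k}}.
int(A) = ⋃ {U ∈ τ : U ⊆ A}. Opens contained in A: ∅, {i}.
Taking the union of these: int(A) = {i}.
cl(A) = ⋂ {C closed : A ⊆ C}. Closed sets containing A: {h, i, k}, {h, i, j, k}.
Intersecting these: cl(A) = {h, i, k}.
∂A = cl(A) ∖ int(A) = {h, i, k} ∖ {i} = {h, k}.


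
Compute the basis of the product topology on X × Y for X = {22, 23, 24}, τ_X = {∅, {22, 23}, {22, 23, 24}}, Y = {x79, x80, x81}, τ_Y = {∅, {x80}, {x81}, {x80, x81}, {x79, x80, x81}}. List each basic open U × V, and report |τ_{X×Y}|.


Basis B = {∅ × ∅, {22, 23} × {x80}, {22, 23} × {x81}, {22, 23, 24} × {x80}, {22, 23, 24} × {x81}, {22, 23} × {x80, x81}, {22, 23} × {x79, x80, x81}, {22, 23, 24} × {x80, x81}, {22, 23, 24} × {x79, x80, x81}}; |τ_{X×Y}| = 14.

Enumerate products U × V with U ∈ τ_X, V ∈ τ_Y (deduplicated):
  ∅ × ∅ = {} (∅)
  {22, 23} × {x80} = {(22,x80), (23,x80)}
  {22, 23} × {x81} = {(22,x81), (23,x81)}
  {22, 23, 24} × {x80} = {(22,x80), (23,x80), (24,x80)}
  {22, 23, 24} × {x81} = {(22,x81), (23,x81), (24,x81)}
  {22, 23} × {x80, x81} = {(22,x80), (22,x81), (23,x80), (23,x81)}
  {22, 23} × {x79, x80, x81} = {(22,x79), (22,x80), (22,x81), (23,x79), (23,x80), (23,x81)}
  {22, 23, 24} × {x80, x81} = {(22,x80), (22,x81), (23,x80), (23,x81), (24,x80), (24,x81)}
  {22, 23, 24} × {x79, x80, x81} = {(22,x79), (22,x80), (22,x81), (23,x79), (23,x80), (23,x81), (24,x79), (24,x80), (24,x81)}
These 9 distinct sets form the basis B.
Close under arbitrary unions to get τ_{X×Y}; counting gives |τ_{X×Y}| = 14.


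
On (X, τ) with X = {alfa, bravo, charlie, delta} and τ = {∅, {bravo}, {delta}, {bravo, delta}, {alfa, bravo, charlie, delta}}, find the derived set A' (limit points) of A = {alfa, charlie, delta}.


A' = {alfa, charlie}

For each x ∈ X, list the open sets U ∈ τ with x ∈ U, then check whether U ∩ (A ∖ {x}) ≠ ∅ for every such U.
  x = alfa: opens ∋ x are {alfa, bravo, charlie, delta}; each meets A ∖ {alfa}, so x IS a limit point.
  x = bravo: open {bravo} ∋ x has {bravo} ∩ (A ∖ {bravo}) = ∅, so x is NOT a limit point.
  x = charlie: opens ∋ x are {alfa, bravo, charlie, delta}; each meets A ∖ {charlie}, so x IS a limit point.
  x = delta: open {delta} ∋ x has {delta} ∩ (A ∖ {delta}) = ∅, so x is NOT a limit point.
Collecting: A' = {alfa, charlie}.


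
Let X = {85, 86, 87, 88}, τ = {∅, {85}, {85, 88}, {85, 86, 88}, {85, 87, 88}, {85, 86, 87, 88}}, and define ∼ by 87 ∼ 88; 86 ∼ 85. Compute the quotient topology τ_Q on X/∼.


X/∼ = {[85=86], [87=88]}; |τ_Q| = 2.

Equivalence classes: [85=86], [87=88].
Quotient map π: X → X/∼ sends 85 ↦ [85=86], 86 ↦ [85=86], 87 ↦ [87=88], 88 ↦ [87=88].
For each subset V ⊆ X/∼, compute π^{-1}(V) ⊆ X and check whether π^{-1}(V) ∈ τ. V is open in τ_Q iff π^{-1}(V) ∈ τ.
  V = {}: π^{-1}(V) = ∅ ∈ τ ✓.
  V = {[85=86]}: π^{-1}(V) = {85, 86} ∉ τ ✗.
  V = {[87=88]}: π^{-1}(V) = {87, 88} ∉ τ ✗.
  V = {[85=86], [87=88]}: π^{-1}(V) = {85, 86, 87, 88} ∈ τ ✓.
Open sets in the quotient: τ_Q = {{}, {[85=86], [87=88]}} (2 elements).


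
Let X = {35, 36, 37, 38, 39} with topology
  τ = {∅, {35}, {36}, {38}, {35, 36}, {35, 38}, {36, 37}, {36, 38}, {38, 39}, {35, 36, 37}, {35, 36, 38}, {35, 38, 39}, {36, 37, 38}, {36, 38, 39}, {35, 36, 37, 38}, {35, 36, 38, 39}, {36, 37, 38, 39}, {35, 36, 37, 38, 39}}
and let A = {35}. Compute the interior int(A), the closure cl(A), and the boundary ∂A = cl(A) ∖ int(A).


int(A) = {35}, cl(A) = {35}, ∂A = ∅.

Closed sets in (X, τ) are complements of opens:
  closed(X, τ) = {∅, {35}, {37}, {39}, {35, 37}, {35, 39}, {36, 37}, {37, 39}, {38, 39}, {35, 36, 37}, {35, 37, 39}, {35, 38, 39}, {36, 37, 39}, {37, 38, 39}, {35, 36, 37, 39}, {35, 37, 38, 39}, {36, 37, 38, 39}, {35, 36, 37, 38, 39}}.
int(A) = ⋃ {U ∈ τ : U ⊆ A}. Opens contained in A: ∅, {35}.
Taking the union of these: int(A) = {35}.
cl(A) = ⋂ {C closed : A ⊆ C}. Closed sets containing A: {35}, {35, 37}, {35, 39}, {35, 36, 37}, {35, 37, 39}, {35, 38, 39}, {35, 36, 37, 39}, {35, 37, 38, 39}, {35, 36, 37, 38, 39}.
Intersecting these: cl(A) = {35}.
∂A = cl(A) ∖ int(A) = {35} ∖ {35} = ∅.


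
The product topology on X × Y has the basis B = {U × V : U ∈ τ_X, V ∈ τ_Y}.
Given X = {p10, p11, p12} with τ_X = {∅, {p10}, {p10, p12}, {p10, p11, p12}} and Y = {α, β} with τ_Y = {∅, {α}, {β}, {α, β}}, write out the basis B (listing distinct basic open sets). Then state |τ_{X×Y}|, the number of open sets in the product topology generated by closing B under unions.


Basis B = {∅ × ∅, {p10} × {α}, {p10} × {β}, {p10} × {α, β}, {p10, p12} × {α}, {p10, p12} × {β}, {p10, p11, p12} × {α}, {p10, p11, p12} × {β}, {p10, p12} × {α, β}, {p10, p11, p12} × {α, β}}; |τ_{X×Y}| = 16.

Enumerate products U × V with U ∈ τ_X, V ∈ τ_Y (deduplicated):
  ∅ × ∅ = {} (∅)
  {p10} × {α} = {(p10,α)}
  {p10} × {β} = {(p10,β)}
  {p10} × {α, β} = {(p10,α), (p10,β)}
  {p10, p12} × {α} = {(p10,α), (p12,α)}
  {p10, p12} × {β} = {(p10,β), (p12,β)}
  {p10, p11, p12} × {α} = {(p10,α), (p11,α), (p12,α)}
  {p10, p11, p12} × {β} = {(p10,β), (p11,β), (p12,β)}
  {p10, p12} × {α, β} = {(p10,α), (p10,β), (p12,α), (p12,β)}
  {p10, p11, p12} × {α, β} = {(p10,α), (p10,β), (p11,α), (p11,β), (p12,α), (p12,β)}
These 10 distinct sets form the basis B.
Close under arbitrary unions to get τ_{X×Y}; counting gives |τ_{X×Y}| = 16.


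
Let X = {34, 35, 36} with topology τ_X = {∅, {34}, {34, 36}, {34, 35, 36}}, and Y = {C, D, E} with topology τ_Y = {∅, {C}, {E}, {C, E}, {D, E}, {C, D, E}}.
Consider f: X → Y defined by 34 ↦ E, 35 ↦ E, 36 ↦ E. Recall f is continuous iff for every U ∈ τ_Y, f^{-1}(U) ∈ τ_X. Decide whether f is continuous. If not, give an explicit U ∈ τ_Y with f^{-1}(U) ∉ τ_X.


f IS continuous.

Compute f^{-1}(U) for each U ∈ τ_Y:
  U = ∅: f^{-1}(U) = ∅ ∈ τ_X ✓.
  U = {C}: f^{-1}(U) = ∅ ∈ τ_X ✓.
  U = {E}: f^{-1}(U) = {34, 35, 36} ∈ τ_X ✓.
  U = {C, E}: f^{-1}(U) = {34, 35, 36} ∈ τ_X ✓.
  U = {D, E}: f^{-1}(U) = {34, 35, 36} ∈ τ_X ✓.
  U = {C, D, E}: f^{-1}(U) = {34, 35, 36} ∈ τ_X ✓.
Every preimage lies in τ_X, so f IS continuous.


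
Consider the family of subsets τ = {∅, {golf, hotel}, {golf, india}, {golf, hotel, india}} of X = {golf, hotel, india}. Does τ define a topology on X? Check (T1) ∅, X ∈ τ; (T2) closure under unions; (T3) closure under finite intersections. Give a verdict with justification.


τ is NOT a topology on X.

Axiom (T1): ∅ ∈ τ? Yes; X ∈ τ? Yes.
Axiom (T2/T3): check pairwise unions and intersections of members of τ.
Counterexample for (T3): {golf, hotel} ∩ {golf, india} = {golf} ∉ τ. Therefore τ is NOT a topology.


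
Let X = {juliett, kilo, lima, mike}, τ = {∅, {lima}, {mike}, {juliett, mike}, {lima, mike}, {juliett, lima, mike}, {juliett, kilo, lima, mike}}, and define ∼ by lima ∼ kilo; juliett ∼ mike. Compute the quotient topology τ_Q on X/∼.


X/∼ = {[juliett=mike], [kilo=lima]}; |τ_Q| = 3.

Equivalence classes: [juliett=mike], [kilo=lima].
Quotient map π: X → X/∼ sends juliett ↦ [juliett=mike], kilo ↦ [kilo=lima], lima ↦ [kilo=lima], mike ↦ [juliett=mike].
For each subset V ⊆ X/∼, compute π^{-1}(V) ⊆ X and check whether π^{-1}(V) ∈ τ. V is open in τ_Q iff π^{-1}(V) ∈ τ.
  V = {}: π^{-1}(V) = ∅ ∈ τ ✓.
  V = {[juliett=mike]}: π^{-1}(V) = {juliett, mike} ∈ τ ✓.
  V = {[kilo=lima]}: π^{-1}(V) = {kilo, lima} ∉ τ ✗.
  V = {[juliett=mike], [kilo=lima]}: π^{-1}(V) = {juliett, kilo, lima, mike} ∈ τ ✓.
Open sets in the quotient: τ_Q = {{}, {[juliett=mike]}, {[juliett=mike], [kilo=lima]}} (3 elements).


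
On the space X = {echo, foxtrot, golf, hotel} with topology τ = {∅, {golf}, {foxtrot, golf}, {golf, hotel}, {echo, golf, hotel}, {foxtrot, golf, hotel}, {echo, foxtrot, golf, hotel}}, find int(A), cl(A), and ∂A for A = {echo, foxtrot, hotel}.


int(A) = ∅, cl(A) = {echo, foxtrot, hotel}, ∂A = {echo, foxtrot, hotel}.

Closed sets in (X, τ) are complements of opens:
  closed(X, τ) = {∅, {echo}, {foxtrot}, {echo, foxtrot}, {echo, hotel}, {echo, foxtrot, hotel}, {echo, foxtrot, golf, hotel}}.
int(A) = ⋃ {U ∈ τ : U ⊆ A}. Opens contained in A: ∅.
Taking the union of these: int(A) = ∅.
cl(A) = ⋂ {C closed : A ⊆ C}. Closed sets containing A: {echo, foxtrot, hotel}, {echo, foxtrot, golf, hotel}.
Intersecting these: cl(A) = {echo, foxtrot, hotel}.
∂A = cl(A) ∖ int(A) = {echo, foxtrot, hotel} ∖ ∅ = {echo, foxtrot, hotel}.


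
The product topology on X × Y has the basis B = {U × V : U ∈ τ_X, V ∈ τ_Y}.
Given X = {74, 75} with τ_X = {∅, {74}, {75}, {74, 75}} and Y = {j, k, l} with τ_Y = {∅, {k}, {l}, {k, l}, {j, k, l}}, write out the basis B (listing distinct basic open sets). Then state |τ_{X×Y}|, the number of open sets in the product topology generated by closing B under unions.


Basis B = {∅ × ∅, {74} × {k}, {74} × {l}, {75} × {k}, {75} × {l}, {74} × {k, l}, {74, 75} × {k}, {74, 75} × {l}, {75} × {k, l}, {74} × {j, k, l}, {75} × {j, k, l}, {74, 75} × {k, l}, {74, 75} × {j, k, l}}; |τ_{X×Y}| = 25.

Enumerate products U × V with U ∈ τ_X, V ∈ τ_Y (deduplicated):
  ∅ × ∅ = {} (∅)
  {74} × {k} = {(74,k)}
  {74} × {l} = {(74,l)}
  {75} × {k} = {(75,k)}
  {75} × {l} = {(75,l)}
  {74} × {k, l} = {(74,k), (74,l)}
  {74, 75} × {k} = {(74,k), (75,k)}
  {74, 75} × {l} = {(74,l), (75,l)}
  {75} × {k, l} = {(75,k), (75,l)}
  {74} × {j, k, l} = {(74,j), (74,k), (74,l)}
  {75} × {j, k, l} = {(75,j), (75,k), (75,l)}
  {74, 75} × {k, l} = {(74,k), (74,l), (75,k), (75,l)}
  {74, 75} × {j, k, l} = {(74,j), (74,k), (74,l), (75,j), (75,k), (75,l)}
These 13 distinct sets form the basis B.
Close under arbitrary unions to get τ_{X×Y}; counting gives |τ_{X×Y}| = 25.


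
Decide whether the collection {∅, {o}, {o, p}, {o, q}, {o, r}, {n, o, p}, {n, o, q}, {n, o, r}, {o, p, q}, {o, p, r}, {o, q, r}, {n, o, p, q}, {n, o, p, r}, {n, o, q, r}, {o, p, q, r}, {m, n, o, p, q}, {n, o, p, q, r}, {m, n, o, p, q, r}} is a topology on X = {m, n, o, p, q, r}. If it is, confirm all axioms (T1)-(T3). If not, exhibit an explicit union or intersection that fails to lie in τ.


τ is NOT a topology on X.

Axiom (T1): ∅ ∈ τ? Yes; X ∈ τ? Yes.
Axiom (T2/T3): check pairwise unions and intersections of members of τ.
Counterexample for (T3): {n, o, p} ∩ {n, o, q} = {n, o} ∉ τ. Therefore τ is NOT a topology.


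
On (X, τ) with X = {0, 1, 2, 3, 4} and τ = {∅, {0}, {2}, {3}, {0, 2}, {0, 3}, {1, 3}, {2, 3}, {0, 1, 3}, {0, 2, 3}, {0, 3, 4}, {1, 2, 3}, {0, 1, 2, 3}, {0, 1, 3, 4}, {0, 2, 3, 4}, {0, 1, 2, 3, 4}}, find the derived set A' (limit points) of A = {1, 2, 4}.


A' = ∅

For each x ∈ X, list the open sets U ∈ τ with x ∈ U, then check whether U ∩ (A ∖ {x}) ≠ ∅ for every such U.
  x = 0: open {0} ∋ x has {0} ∩ (A ∖ {0}) = ∅, so x is NOT a limit point.
  x = 1: open {1, 3} ∋ x has {1, 3} ∩ (A ∖ {1}) = ∅, so x is NOT a limit point.
  x = 2: open {2} ∋ x has {2} ∩ (A ∖ {2}) = ∅, so x is NOT a limit point.
  x = 3: open {3} ∋ x has {3} ∩ (A ∖ {3}) = ∅, so x is NOT a limit point.
  x = 4: open {0, 3, 4} ∋ x has {0, 3, 4} ∩ (A ∖ {4}) = ∅, so x is NOT a limit point.
Collecting: A' = ∅.


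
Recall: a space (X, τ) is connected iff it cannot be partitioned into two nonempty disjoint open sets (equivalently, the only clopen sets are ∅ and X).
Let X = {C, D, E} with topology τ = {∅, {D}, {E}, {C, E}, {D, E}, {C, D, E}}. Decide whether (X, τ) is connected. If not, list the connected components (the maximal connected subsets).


(X, τ) is disconnected; components = [{D}, {C, E}].

Find clopen sets (U ∈ τ with X ∖ U ∈ τ):
  U = ∅, X ∖ U = {C, D, E} — both open, so U is clopen.
  U = {D}, X ∖ U = {C, E} — both open, so U is clopen.
  U = {C, E}, X ∖ U = {D} — both open, so U is clopen.
  U = {C, D, E}, X ∖ U = ∅ — both open, so U is clopen.
Nontrivial clopen(s) exist: e.g. {D}. So (X, τ) is disconnected.
Compute connected components by grouping points that agree on all clopens:
  component: {D}
  component: {C, E}


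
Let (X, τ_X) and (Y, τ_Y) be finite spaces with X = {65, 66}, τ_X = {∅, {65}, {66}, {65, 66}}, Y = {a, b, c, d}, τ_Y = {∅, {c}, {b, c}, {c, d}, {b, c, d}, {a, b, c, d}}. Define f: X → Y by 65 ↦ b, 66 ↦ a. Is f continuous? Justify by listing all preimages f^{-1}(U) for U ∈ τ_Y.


f IS continuous.

Compute f^{-1}(U) for each U ∈ τ_Y:
  U = ∅: f^{-1}(U) = ∅ ∈ τ_X ✓.
  U = {c}: f^{-1}(U) = ∅ ∈ τ_X ✓.
  U = {b, c}: f^{-1}(U) = {65} ∈ τ_X ✓.
  U = {c, d}: f^{-1}(U) = ∅ ∈ τ_X ✓.
  U = {b, c, d}: f^{-1}(U) = {65} ∈ τ_X ✓.
  U = {a, b, c, d}: f^{-1}(U) = {65, 66} ∈ τ_X ✓.
Every preimage lies in τ_X, so f IS continuous.


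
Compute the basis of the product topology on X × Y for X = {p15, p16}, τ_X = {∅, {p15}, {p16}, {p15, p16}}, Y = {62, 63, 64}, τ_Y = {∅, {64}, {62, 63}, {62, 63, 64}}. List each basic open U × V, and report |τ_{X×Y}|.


Basis B = {∅ × ∅, {p15} × {64}, {p16} × {64}, {p15} × {62, 63}, {p15, p16} × {64}, {p16} × {62, 63}, {p15} × {62, 63, 64}, {p16} × {62, 63, 64}, {p15, p16} × {62, 63}, {p15, p16} × {62, 63, 64}}; |τ_{X×Y}| = 16.

Enumerate products U × V with U ∈ τ_X, V ∈ τ_Y (deduplicated):
  ∅ × ∅ = {} (∅)
  {p15} × {64} = {(p15,64)}
  {p16} × {64} = {(p16,64)}
  {p15} × {62, 63} = {(p15,62), (p15,63)}
  {p15, p16} × {64} = {(p15,64), (p16,64)}
  {p16} × {62, 63} = {(p16,62), (p16,63)}
  {p15} × {62, 63, 64} = {(p15,62), (p15,63), (p15,64)}
  {p16} × {62, 63, 64} = {(p16,62), (p16,63), (p16,64)}
  {p15, p16} × {62, 63} = {(p15,62), (p15,63), (p16,62), (p16,63)}
  {p15, p16} × {62, 63, 64} = {(p15,62), (p15,63), (p15,64), (p16,62), (p16,63), (p16,64)}
These 10 distinct sets form the basis B.
Close under arbitrary unions to get τ_{X×Y}; counting gives |τ_{X×Y}| = 16.


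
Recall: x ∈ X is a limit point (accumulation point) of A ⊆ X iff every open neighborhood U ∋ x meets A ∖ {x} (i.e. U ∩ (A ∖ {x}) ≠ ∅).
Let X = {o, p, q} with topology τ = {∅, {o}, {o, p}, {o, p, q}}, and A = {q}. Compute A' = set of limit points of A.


A' = ∅

For each x ∈ X, list the open sets U ∈ τ with x ∈ U, then check whether U ∩ (A ∖ {x}) ≠ ∅ for every such U.
  x = o: open {o} ∋ x has {o} ∩ (A ∖ {o}) = ∅, so x is NOT a limit point.
  x = p: open {o, p} ∋ x has {o, p} ∩ (A ∖ {p}) = ∅, so x is NOT a limit point.
  x = q: open {o, p, q} ∋ x has {o, p, q} ∩ (A ∖ {q}) = ∅, so x is NOT a limit point.
Collecting: A' = ∅.


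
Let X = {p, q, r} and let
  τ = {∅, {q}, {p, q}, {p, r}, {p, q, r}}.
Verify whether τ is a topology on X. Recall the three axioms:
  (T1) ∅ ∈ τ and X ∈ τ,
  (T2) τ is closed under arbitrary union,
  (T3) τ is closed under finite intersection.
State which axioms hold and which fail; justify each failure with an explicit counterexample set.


τ is NOT a topology on X.

Axiom (T1): ∅ ∈ τ? Yes; X ∈ τ? Yes.
Axiom (T2/T3): check pairwise unions and intersections of members of τ.
Counterexample for (T3): {p, q} ∩ {p, r} = {p} ∉ τ. Therefore τ is NOT a topology.


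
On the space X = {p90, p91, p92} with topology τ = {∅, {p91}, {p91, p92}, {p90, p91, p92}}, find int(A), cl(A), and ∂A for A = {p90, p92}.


int(A) = ∅, cl(A) = {p90, p92}, ∂A = {p90, p92}.

Closed sets in (X, τ) are complements of opens:
  closed(X, τ) = {∅, {p90}, {p90, p92}, {p90, p91, p92}}.
int(A) = ⋃ {U ∈ τ : U ⊆ A}. Opens contained in A: ∅.
Taking the union of these: int(A) = ∅.
cl(A) = ⋂ {C closed : A ⊆ C}. Closed sets containing A: {p90, p92}, {p90, p91, p92}.
Intersecting these: cl(A) = {p90, p92}.
∂A = cl(A) ∖ int(A) = {p90, p92} ∖ ∅ = {p90, p92}.


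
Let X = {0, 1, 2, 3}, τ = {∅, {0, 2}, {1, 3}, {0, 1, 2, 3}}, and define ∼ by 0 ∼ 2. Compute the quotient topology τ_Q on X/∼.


X/∼ = {[0=2], [1], [3]}; |τ_Q| = 4.

Equivalence classes: [0=2], [1], [3].
Quotient map π: X → X/∼ sends 0 ↦ [0=2], 1 ↦ [1], 2 ↦ [0=2], 3 ↦ [3].
For each subset V ⊆ X/∼, compute π^{-1}(V) ⊆ X and check whether π^{-1}(V) ∈ τ. V is open in τ_Q iff π^{-1}(V) ∈ τ.
  V = {}: π^{-1}(V) = ∅ ∈ τ ✓.
  V = {[0=2]}: π^{-1}(V) = {0, 2} ∈ τ ✓.
  V = {[1]}: π^{-1}(V) = {1} ∉ τ ✗.
  V = {[0=2], [1]}: π^{-1}(V) = {0, 1, 2} ∉ τ ✗.
  V = {[3]}: π^{-1}(V) = {3} ∉ τ ✗.
  V = {[0=2], [3]}: π^{-1}(V) = {0, 2, 3} ∉ τ ✗.
  V = {[1], [3]}: π^{-1}(V) = {1, 3} ∈ τ ✓.
  V = {[0=2], [1], [3]}: π^{-1}(V) = {0, 1, 2, 3} ∈ τ ✓.
Open sets in the quotient: τ_Q = {{}, {[0=2]}, {[1], [3]}, {[0=2], [1], [3]}} (4 elements).


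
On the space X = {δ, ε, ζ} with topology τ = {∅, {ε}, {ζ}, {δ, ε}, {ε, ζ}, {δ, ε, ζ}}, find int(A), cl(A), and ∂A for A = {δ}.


int(A) = ∅, cl(A) = {δ}, ∂A = {δ}.

Closed sets in (X, τ) are complements of opens:
  closed(X, τ) = {∅, {δ}, {ζ}, {δ, ε}, {δ, ζ}, {δ, ε, ζ}}.
int(A) = ⋃ {U ∈ τ : U ⊆ A}. Opens contained in A: ∅.
Taking the union of these: int(A) = ∅.
cl(A) = ⋂ {C closed : A ⊆ C}. Closed sets containing A: {δ}, {δ, ε}, {δ, ζ}, {δ, ε, ζ}.
Intersecting these: cl(A) = {δ}.
∂A = cl(A) ∖ int(A) = {δ} ∖ ∅ = {δ}.


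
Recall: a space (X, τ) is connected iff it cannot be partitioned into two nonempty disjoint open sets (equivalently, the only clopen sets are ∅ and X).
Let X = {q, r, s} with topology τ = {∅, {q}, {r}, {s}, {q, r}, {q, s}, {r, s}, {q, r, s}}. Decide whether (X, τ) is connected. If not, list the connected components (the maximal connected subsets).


(X, τ) is disconnected; components = [{q}, {r}, {s}].

Find clopen sets (U ∈ τ with X ∖ U ∈ τ):
  U = ∅, X ∖ U = {q, r, s} — both open, so U is clopen.
  U = {q}, X ∖ U = {r, s} — both open, so U is clopen.
  U = {r}, X ∖ U = {q, s} — both open, so U is clopen.
  U = {s}, X ∖ U = {q, r} — both open, so U is clopen.
  U = {q, r}, X ∖ U = {s} — both open, so U is clopen.
  U = {q, s}, X ∖ U = {r} — both open, so U is clopen.
  U = {r, s}, X ∖ U = {q} — both open, so U is clopen.
  U = {q, r, s}, X ∖ U = ∅ — both open, so U is clopen.
Nontrivial clopen(s) exist: e.g. {q}. So (X, τ) is disconnected.
Compute connected components by grouping points that agree on all clopens:
  component: {q}
  component: {r}
  component: {s}


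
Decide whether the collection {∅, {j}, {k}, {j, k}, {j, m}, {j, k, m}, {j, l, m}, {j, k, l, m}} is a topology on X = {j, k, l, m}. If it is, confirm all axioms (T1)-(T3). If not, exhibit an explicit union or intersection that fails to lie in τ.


τ IS a topology on X.

Axiom (T1): ∅ ∈ τ? Yes; X ∈ τ? Yes.
Axiom (T2/T3): check pairwise unions and intersections of members of τ.
All pairwise intersections and unions checked — each lies in τ. Therefore τ satisfies (T1), (T2), (T3): it IS a topology on X.


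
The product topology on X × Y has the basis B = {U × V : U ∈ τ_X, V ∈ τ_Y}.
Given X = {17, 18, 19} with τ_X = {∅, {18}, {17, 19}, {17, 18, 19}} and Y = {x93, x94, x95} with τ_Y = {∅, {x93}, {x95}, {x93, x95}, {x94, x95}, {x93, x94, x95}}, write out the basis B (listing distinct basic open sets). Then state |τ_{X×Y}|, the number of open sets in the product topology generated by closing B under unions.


Basis B = {∅ × ∅, {18} × {x93}, {18} × {x95}, {17, 19} × {x93}, {17, 19} × {x95}, {18} × {x93, x95}, {18} × {x94, x95}, {17, 18, 19} × {x93}, {17, 18, 19} × {x95}, {18} × {x93, x94, x95}, {17, 19} × {x93, x95}, {17, 19} × {x94, x95}, {17, 19} × {x93, x94, x95}, {17, 18, 19} × {x93, x95}, {17, 18, 19} × {x94, x95}, {17, 18, 19} × {x93, x94, x95}}; |τ_{X×Y}| = 36.

Enumerate products U × V with U ∈ τ_X, V ∈ τ_Y (deduplicated):
  ∅ × ∅ = {} (∅)
  {18} × {x93} = {(18,x93)}
  {18} × {x95} = {(18,x95)}
  {17, 19} × {x93} = {(17,x93), (19,x93)}
  {17, 19} × {x95} = {(17,x95), (19,x95)}
  {18} × {x93, x95} = {(18,x93), (18,x95)}
  {18} × {x94, x95} = {(18,x94), (18,x95)}
  {17, 18, 19} × {x93} = {(17,x93), (18,x93), (19,x93)}
  {17, 18, 19} × {x95} = {(17,x95), (18,x95), (19,x95)}
  {18} × {x93, x94, x95} = {(18,x93), (18,x94), (18,x95)}
  {17, 19} × {x93, x95} = {(17,x93), (17,x95), (19,x93), (19,x95)}
  {17, 19} × {x94, x95} = {(17,x94), (17,x95), (19,x94), (19,x95)}
  {17, 19} × {x93, x94, x95} = {(17,x93), (17,x94), (17,x95), (19,x93), (19,x94), (19,x95)}
  {17, 18, 19} × {x93, x95} = {(17,x93), (17,x95), (18,x93), (18,x95), (19,x93), (19,x95)}
  {17, 18, 19} × {x94, x95} = {(17,x94), (17,x95), (18,x94), (18,x95), (19,x94), (19,x95)}
  {17, 18, 19} × {x93, x94, x95} = {(17,x93), (17,x94), (17,x95), (18,x93), (18,x94), (18,x95), (19,x93), (19,x94), (19,x95)}
These 16 distinct sets form the basis B.
Close under arbitrary unions to get τ_{X×Y}; counting gives |τ_{X×Y}| = 36.


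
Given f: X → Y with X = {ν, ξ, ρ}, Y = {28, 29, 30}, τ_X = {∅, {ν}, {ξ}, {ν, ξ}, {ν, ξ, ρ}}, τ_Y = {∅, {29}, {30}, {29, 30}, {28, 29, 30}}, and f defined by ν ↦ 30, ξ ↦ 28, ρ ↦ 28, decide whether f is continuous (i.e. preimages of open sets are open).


f IS continuous.

Compute f^{-1}(U) for each U ∈ τ_Y:
  U = ∅: f^{-1}(U) = ∅ ∈ τ_X ✓.
  U = {29}: f^{-1}(U) = ∅ ∈ τ_X ✓.
  U = {30}: f^{-1}(U) = {ν} ∈ τ_X ✓.
  U = {29, 30}: f^{-1}(U) = {ν} ∈ τ_X ✓.
  U = {28, 29, 30}: f^{-1}(U) = {ν, ξ, ρ} ∈ τ_X ✓.
Every preimage lies in τ_X, so f IS continuous.


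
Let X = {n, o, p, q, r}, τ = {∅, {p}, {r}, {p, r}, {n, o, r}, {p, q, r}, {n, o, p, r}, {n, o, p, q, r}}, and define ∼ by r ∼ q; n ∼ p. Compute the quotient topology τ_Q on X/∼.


X/∼ = {[n=p], [o], [q=r]}; |τ_Q| = 2.

Equivalence classes: [n=p], [o], [q=r].
Quotient map π: X → X/∼ sends n ↦ [n=p], o ↦ [o], p ↦ [n=p], q ↦ [q=r], r ↦ [q=r].
For each subset V ⊆ X/∼, compute π^{-1}(V) ⊆ X and check whether π^{-1}(V) ∈ τ. V is open in τ_Q iff π^{-1}(V) ∈ τ.
  V = {}: π^{-1}(V) = ∅ ∈ τ ✓.
  V = {[n=p]}: π^{-1}(V) = {n, p} ∉ τ ✗.
  V = {[o]}: π^{-1}(V) = {o} ∉ τ ✗.
  V = {[n=p], [o]}: π^{-1}(V) = {n, o, p} ∉ τ ✗.
  V = {[q=r]}: π^{-1}(V) = {q, r} ∉ τ ✗.
  V = {[n=p], [q=r]}: π^{-1}(V) = {n, p, q, r} ∉ τ ✗.
  V = {[o], [q=r]}: π^{-1}(V) = {o, q, r} ∉ τ ✗.
  V = {[n=p], [o], [q=r]}: π^{-1}(V) = {n, o, p, q, r} ∈ τ ✓.
Open sets in the quotient: τ_Q = {{}, {[n=p], [o], [q=r]}} (2 elements).


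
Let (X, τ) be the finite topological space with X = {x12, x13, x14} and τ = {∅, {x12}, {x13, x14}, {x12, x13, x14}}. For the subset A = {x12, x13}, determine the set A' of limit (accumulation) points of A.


A' = {x14}

For each x ∈ X, list the open sets U ∈ τ with x ∈ U, then check whether U ∩ (A ∖ {x}) ≠ ∅ for every such U.
  x = x12: open {x12} ∋ x has {x12} ∩ (A ∖ {x12}) = ∅, so x is NOT a limit point.
  x = x13: open {x13, x14} ∋ x has {x13, x14} ∩ (A ∖ {x13}) = ∅, so x is NOT a limit point.
  x = x14: opens ∋ x are {x13, x14}, {x12, x13, x14}; each meets A ∖ {x14}, so x IS a limit point.
Collecting: A' = {x14}.


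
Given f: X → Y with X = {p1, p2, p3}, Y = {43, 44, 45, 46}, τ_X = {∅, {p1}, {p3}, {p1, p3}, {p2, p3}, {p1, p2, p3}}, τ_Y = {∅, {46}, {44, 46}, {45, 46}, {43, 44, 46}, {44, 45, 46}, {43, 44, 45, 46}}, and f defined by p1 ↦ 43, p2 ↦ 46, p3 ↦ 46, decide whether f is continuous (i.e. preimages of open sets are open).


f IS continuous.

Compute f^{-1}(U) for each U ∈ τ_Y:
  U = ∅: f^{-1}(U) = ∅ ∈ τ_X ✓.
  U = {46}: f^{-1}(U) = {p2, p3} ∈ τ_X ✓.
  U = {44, 46}: f^{-1}(U) = {p2, p3} ∈ τ_X ✓.
  U = {45, 46}: f^{-1}(U) = {p2, p3} ∈ τ_X ✓.
  U = {43, 44, 46}: f^{-1}(U) = {p1, p2, p3} ∈ τ_X ✓.
  U = {44, 45, 46}: f^{-1}(U) = {p2, p3} ∈ τ_X ✓.
  U = {43, 44, 45, 46}: f^{-1}(U) = {p1, p2, p3} ∈ τ_X ✓.
Every preimage lies in τ_X, so f IS continuous.


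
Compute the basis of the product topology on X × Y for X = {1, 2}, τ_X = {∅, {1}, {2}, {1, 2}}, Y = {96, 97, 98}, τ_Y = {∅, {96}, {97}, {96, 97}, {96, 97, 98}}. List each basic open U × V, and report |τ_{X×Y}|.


Basis B = {∅ × ∅, {1} × {96}, {1} × {97}, {2} × {96}, {2} × {97}, {1} × {96, 97}, {1, 2} × {96}, {1, 2} × {97}, {2} × {96, 97}, {1} × {96, 97, 98}, {2} × {96, 97, 98}, {1, 2} × {96, 97}, {1, 2} × {96, 97, 98}}; |τ_{X×Y}| = 25.

Enumerate products U × V with U ∈ τ_X, V ∈ τ_Y (deduplicated):
  ∅ × ∅ = {} (∅)
  {1} × {96} = {(1,96)}
  {1} × {97} = {(1,97)}
  {2} × {96} = {(2,96)}
  {2} × {97} = {(2,97)}
  {1} × {96, 97} = {(1,96), (1,97)}
  {1, 2} × {96} = {(1,96), (2,96)}
  {1, 2} × {97} = {(1,97), (2,97)}
  {2} × {96, 97} = {(2,96), (2,97)}
  {1} × {96, 97, 98} = {(1,96), (1,97), (1,98)}
  {2} × {96, 97, 98} = {(2,96), (2,97), (2,98)}
  {1, 2} × {96, 97} = {(1,96), (1,97), (2,96), (2,97)}
  {1, 2} × {96, 97, 98} = {(1,96), (1,97), (1,98), (2,96), (2,97), (2,98)}
These 13 distinct sets form the basis B.
Close under arbitrary unions to get τ_{X×Y}; counting gives |τ_{X×Y}| = 25.


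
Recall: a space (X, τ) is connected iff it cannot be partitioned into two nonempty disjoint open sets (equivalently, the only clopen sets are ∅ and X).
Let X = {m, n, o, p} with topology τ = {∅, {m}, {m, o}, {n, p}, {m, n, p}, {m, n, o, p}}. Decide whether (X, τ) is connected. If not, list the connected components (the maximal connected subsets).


(X, τ) is disconnected; components = [{m, o}, {n, p}].

Find clopen sets (U ∈ τ with X ∖ U ∈ τ):
  U = ∅, X ∖ U = {m, n, o, p} — both open, so U is clopen.
  U = {m, o}, X ∖ U = {n, p} — both open, so U is clopen.
  U = {n, p}, X ∖ U = {m, o} — both open, so U is clopen.
  U = {m, n, o, p}, X ∖ U = ∅ — both open, so U is clopen.
Nontrivial clopen(s) exist: e.g. {m, o}. So (X, τ) is disconnected.
Compute connected components by grouping points that agree on all clopens:
  component: {m, o}
  component: {n, p}


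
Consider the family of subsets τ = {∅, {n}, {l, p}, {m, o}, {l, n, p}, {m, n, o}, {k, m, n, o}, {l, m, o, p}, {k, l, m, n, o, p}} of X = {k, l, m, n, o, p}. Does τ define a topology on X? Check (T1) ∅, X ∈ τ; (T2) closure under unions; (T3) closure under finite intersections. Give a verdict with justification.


τ is NOT a topology on X.

Axiom (T1): ∅ ∈ τ? Yes; X ∈ τ? Yes.
Axiom (T2/T3): check pairwise unions and intersections of members of τ.
Counterexample for (T2): {n} ∪ {l, m, o, p} = {l, m, n, o, p} ∉ τ. Therefore τ is NOT a topology.
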